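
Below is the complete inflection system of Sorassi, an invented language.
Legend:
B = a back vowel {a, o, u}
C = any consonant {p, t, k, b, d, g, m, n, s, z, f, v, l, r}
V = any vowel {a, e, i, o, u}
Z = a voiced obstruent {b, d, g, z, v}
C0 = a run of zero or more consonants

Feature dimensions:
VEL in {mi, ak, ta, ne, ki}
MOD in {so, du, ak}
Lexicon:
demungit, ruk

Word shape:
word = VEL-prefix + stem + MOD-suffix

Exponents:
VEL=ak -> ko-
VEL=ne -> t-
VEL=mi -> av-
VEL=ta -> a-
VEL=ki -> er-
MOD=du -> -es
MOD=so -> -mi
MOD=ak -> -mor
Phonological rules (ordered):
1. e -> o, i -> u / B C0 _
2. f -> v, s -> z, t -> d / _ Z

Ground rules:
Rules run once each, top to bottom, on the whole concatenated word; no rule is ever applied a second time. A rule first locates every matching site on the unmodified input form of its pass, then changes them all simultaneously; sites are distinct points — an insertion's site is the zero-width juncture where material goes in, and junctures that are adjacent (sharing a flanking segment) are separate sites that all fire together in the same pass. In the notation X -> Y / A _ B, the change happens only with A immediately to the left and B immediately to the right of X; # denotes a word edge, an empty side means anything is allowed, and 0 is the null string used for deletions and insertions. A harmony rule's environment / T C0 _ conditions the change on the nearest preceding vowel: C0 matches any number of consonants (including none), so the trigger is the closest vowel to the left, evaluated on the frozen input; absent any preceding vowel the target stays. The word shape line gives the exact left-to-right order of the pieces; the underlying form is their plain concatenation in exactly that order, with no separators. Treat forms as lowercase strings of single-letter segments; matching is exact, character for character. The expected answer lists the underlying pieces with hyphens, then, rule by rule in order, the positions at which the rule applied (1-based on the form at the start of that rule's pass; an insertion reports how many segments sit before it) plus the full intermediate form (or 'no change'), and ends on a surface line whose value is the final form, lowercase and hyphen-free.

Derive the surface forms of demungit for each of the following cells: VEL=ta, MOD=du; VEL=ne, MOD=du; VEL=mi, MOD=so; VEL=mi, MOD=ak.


cell VEL=ta, MOD=du:
underlying: a-demungit-es
1. e -> o, i -> u / B C0 _: fires at position(s) 3, 8: adomungutes
2. f -> v, s -> z, t -> d / _ Z: no change
surface: adomungutes

cell VEL=ne, MOD=du:
underlying: t-demungit-es
1. e -> o, i -> u / B C0 _: fires at position(s) 8: tdemungutes
2. f -> v, s -> z, t -> d / _ Z: fires at position(s) 1: ddemungutes
surface: ddemungutes

cell VEL=mi, MOD=so:
underlying: av-demungit-mi
1. e -> o, i -> u / B C0 _: fires at position(s) 4, 9: avdomungutmi
2. f -> v, s -> z, t -> d / _ Z: no change
surface: avdomungutmi

cell VEL=mi, MOD=ak:
underlying: av-demungit-mor
1. e -> o, i -> u / B C0 _: fires at position(s) 4, 9: avdomungutmor
2. f -> v, s -> z, t -> d / _ Z: no change
surface: avdomungutmor


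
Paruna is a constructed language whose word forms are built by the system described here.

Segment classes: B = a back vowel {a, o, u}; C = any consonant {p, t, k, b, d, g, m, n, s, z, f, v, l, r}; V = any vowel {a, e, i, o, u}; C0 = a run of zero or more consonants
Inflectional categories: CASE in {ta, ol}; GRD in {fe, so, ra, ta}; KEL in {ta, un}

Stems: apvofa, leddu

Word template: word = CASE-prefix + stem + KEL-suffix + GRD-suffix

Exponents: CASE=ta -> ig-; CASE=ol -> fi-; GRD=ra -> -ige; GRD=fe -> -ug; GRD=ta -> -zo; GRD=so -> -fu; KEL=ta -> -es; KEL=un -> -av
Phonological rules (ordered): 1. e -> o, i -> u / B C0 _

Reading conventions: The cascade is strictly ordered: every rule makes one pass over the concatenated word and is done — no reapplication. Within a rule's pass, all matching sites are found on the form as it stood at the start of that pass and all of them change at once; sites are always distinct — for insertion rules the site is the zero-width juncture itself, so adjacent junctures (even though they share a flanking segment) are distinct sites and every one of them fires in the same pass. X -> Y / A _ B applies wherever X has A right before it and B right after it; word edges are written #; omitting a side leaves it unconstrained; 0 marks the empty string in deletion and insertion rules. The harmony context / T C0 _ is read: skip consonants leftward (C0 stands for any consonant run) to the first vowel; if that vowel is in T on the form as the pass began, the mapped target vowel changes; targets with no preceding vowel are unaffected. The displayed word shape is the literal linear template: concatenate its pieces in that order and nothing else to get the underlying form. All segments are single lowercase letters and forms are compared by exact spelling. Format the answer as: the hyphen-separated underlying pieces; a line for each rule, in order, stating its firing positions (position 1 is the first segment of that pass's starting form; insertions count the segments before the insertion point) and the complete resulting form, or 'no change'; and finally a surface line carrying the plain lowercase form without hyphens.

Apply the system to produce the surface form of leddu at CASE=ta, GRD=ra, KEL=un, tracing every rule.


underlying: ig-leddu-av-ige
1. e -> o, i -> u / B C0 _: fires at position(s) 10: igledduavuge
surface: igledduavuge


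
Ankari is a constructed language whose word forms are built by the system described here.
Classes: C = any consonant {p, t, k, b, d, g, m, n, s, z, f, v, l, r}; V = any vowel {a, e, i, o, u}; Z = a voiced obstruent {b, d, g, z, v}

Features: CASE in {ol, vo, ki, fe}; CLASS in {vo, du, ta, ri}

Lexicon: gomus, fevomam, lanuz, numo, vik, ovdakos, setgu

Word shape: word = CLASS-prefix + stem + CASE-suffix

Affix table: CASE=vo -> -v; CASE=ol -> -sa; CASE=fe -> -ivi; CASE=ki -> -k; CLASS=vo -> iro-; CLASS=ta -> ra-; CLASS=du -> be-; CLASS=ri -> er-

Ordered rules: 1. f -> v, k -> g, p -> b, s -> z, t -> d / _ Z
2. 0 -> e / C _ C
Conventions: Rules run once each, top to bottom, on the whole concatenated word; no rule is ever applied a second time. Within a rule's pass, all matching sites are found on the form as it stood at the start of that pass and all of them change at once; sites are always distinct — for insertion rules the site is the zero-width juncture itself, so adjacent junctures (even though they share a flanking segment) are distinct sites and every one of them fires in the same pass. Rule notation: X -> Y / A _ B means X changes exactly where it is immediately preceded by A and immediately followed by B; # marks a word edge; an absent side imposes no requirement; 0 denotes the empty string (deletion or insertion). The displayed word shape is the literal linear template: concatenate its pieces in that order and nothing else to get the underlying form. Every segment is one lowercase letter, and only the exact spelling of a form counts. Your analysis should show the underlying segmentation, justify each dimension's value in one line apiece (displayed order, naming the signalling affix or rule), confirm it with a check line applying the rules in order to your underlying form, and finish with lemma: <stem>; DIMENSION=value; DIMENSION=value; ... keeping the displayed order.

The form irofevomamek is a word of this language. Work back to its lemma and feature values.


underlying: iro-fevomam-k
CASE=ki - signalled by the affix -k
CLASS=vo - signalled by the affix iro-
check: irofevomamk -> irofevomamk -> irofevomamek
lemma: fevomam; CASE=ki; CLASS=vo


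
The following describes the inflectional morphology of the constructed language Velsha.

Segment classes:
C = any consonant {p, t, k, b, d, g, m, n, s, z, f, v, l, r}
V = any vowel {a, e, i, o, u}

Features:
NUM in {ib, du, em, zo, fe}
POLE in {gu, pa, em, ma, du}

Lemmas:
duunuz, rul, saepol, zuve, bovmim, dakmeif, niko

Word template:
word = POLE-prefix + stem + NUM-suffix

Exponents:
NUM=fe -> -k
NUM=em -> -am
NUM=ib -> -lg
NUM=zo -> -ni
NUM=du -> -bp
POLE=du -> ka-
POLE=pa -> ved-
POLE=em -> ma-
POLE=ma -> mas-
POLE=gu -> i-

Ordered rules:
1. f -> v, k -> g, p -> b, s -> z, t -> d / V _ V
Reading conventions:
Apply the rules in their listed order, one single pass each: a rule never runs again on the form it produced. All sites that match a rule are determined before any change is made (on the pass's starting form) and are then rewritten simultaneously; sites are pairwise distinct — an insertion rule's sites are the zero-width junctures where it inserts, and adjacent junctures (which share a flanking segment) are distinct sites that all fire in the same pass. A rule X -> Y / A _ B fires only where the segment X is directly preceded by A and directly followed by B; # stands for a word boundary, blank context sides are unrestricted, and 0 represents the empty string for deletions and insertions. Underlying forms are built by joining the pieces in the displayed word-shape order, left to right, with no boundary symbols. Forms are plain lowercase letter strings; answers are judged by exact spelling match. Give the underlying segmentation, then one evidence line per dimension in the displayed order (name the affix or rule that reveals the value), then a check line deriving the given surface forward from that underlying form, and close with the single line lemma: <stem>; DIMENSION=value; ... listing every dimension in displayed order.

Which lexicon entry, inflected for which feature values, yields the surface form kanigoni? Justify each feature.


underlying: ka-niko-ni
NUM=zo - signalled by the affix -ni
POLE=du - signalled by the affix ka-
check: kanikoni -> kanigoni
lemma: niko; NUM=zo; POLE=du


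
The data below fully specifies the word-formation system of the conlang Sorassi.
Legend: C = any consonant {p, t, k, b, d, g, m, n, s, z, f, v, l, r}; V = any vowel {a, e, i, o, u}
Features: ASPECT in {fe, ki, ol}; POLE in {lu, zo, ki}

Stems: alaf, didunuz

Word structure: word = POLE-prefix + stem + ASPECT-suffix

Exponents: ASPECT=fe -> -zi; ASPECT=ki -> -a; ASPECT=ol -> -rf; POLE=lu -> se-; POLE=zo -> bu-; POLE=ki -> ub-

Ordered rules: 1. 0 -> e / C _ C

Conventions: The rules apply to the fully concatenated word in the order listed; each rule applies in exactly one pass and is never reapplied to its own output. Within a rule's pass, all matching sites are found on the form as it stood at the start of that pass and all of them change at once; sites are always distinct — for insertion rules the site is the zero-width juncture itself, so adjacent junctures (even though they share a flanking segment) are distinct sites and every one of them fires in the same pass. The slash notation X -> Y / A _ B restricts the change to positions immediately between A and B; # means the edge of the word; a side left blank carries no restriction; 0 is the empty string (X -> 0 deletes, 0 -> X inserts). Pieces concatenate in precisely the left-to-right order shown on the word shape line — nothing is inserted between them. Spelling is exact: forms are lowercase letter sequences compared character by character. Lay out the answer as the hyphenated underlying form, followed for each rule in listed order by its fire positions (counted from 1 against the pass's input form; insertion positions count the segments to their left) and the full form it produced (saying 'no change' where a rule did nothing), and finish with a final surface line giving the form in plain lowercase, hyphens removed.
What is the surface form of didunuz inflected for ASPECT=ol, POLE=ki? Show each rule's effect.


underlying: ub-didunuz-rf
1. 0 -> e / C _ C: inserts after position(s) 2, 9, 10: ubedidunuzeref
surface: ubedidunuzeref


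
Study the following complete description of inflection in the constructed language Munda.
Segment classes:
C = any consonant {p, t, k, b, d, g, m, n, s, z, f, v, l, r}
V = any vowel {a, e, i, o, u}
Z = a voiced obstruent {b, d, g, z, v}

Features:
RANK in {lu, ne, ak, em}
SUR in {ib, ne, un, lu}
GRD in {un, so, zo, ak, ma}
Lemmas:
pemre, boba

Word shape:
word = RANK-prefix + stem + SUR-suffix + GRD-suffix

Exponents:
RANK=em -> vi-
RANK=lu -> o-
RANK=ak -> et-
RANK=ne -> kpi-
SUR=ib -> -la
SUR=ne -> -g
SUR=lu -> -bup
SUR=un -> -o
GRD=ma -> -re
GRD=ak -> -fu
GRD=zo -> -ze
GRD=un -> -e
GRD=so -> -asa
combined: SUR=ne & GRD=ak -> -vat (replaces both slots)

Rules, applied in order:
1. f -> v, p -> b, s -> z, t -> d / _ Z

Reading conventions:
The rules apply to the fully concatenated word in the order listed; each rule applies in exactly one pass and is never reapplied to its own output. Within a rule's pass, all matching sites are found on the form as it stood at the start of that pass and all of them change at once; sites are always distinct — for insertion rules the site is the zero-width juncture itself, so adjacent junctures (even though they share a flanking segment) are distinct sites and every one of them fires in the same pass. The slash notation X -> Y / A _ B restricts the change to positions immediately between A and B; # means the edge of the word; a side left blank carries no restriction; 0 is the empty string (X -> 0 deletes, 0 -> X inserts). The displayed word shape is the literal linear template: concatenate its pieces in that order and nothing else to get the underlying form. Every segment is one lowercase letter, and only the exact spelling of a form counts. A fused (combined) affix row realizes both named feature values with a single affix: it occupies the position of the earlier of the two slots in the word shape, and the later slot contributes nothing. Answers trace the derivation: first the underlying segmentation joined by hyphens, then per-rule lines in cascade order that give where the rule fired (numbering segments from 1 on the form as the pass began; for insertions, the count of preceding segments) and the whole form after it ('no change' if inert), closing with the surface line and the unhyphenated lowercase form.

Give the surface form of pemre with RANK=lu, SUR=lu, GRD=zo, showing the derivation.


underlying: o-pemre-bup-ze
1. f -> v, p -> b, s -> z, t -> d / _ Z: fires at position(s) 9: opemrebubze
surface: opemrebubze


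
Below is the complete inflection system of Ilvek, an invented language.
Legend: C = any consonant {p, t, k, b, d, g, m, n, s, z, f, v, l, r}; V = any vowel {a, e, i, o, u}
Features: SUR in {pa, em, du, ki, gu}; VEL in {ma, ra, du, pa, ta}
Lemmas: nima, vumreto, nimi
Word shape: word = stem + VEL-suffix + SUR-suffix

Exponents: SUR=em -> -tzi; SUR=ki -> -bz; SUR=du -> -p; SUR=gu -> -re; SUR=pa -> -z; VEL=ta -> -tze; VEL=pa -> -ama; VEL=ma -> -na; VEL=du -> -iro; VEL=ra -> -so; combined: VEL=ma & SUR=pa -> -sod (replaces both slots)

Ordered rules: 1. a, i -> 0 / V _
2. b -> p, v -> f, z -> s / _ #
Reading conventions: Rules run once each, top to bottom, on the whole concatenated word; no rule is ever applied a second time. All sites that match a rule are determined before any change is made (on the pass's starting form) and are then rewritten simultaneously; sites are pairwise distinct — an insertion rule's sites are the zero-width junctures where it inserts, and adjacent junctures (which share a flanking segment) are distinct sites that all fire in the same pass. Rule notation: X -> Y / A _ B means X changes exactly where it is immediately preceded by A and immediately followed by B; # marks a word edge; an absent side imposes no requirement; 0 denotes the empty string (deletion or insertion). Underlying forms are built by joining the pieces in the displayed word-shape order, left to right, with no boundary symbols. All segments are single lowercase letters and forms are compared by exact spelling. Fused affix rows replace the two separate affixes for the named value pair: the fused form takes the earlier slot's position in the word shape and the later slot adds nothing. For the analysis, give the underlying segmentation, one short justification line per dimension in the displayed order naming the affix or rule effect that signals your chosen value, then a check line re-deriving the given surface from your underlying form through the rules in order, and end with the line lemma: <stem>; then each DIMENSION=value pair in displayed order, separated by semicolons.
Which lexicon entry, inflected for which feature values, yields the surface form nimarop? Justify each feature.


underlying: nima-iro-p
SUR=du - signalled by the affix -p
VEL=du - signalled by the affix -iro
check: nimairop -> nimarop -> nimarop
lemma: nima; SUR=du; VEL=du


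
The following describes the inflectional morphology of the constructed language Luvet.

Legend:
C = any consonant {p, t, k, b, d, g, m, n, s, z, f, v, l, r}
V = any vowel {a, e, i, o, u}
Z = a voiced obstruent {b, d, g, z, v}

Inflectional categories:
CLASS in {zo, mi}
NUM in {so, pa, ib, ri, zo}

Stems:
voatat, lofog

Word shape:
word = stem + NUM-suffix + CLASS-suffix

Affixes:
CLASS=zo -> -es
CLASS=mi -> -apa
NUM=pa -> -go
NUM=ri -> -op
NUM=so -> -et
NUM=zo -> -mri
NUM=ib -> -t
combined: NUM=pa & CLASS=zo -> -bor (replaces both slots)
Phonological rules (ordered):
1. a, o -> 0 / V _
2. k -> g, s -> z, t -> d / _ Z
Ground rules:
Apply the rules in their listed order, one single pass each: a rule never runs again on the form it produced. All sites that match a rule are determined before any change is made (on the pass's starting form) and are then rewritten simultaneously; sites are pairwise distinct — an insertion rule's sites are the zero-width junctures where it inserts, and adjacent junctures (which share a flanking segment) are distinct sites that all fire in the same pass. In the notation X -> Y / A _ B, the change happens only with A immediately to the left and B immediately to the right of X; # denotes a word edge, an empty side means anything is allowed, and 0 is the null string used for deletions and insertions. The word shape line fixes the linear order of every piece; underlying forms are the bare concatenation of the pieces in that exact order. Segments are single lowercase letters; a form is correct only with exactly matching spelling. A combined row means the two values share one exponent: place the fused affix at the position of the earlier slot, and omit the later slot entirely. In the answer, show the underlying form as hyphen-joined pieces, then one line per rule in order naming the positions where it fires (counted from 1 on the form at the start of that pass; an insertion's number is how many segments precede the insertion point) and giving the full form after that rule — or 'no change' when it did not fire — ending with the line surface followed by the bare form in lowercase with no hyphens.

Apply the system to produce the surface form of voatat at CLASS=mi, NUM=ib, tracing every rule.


underlying: voatat-t-apa
1. a, o -> 0 / V _: fires at position(s) 3: votattapa
2. k -> g, s -> z, t -> d / _ Z: no change
surface: votattapa


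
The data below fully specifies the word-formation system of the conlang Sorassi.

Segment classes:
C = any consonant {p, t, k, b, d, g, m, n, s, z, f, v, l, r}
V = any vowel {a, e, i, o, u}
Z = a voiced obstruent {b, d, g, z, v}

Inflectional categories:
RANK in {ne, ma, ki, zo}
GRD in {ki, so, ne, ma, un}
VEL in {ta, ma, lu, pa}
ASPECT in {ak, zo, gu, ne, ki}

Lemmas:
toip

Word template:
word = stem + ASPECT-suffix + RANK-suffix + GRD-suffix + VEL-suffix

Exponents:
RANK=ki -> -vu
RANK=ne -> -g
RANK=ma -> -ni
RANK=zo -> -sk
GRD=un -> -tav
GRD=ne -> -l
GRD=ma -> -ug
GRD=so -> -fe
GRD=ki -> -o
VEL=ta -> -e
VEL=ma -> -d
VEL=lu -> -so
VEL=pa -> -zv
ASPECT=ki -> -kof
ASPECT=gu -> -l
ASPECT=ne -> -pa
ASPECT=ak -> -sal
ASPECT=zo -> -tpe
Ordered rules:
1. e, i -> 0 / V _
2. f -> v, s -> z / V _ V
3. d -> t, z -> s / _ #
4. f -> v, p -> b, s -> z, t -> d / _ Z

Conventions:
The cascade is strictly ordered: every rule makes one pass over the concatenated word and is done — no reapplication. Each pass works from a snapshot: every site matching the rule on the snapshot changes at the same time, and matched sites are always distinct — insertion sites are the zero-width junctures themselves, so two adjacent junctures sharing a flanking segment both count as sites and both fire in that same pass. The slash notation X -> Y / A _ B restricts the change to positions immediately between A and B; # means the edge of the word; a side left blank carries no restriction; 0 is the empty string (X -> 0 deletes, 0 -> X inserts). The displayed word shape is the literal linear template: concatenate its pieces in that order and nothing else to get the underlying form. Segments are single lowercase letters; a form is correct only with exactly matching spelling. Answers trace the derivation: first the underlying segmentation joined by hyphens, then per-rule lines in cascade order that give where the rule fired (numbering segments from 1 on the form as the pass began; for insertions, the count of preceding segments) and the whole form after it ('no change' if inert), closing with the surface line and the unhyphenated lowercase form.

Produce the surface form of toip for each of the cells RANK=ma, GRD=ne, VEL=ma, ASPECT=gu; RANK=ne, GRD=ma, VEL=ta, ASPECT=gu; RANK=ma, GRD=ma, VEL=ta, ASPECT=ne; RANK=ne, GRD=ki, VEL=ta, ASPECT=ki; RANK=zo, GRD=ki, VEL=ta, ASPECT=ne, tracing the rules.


cell RANK=ma, GRD=ne, VEL=ma, ASPECT=gu:
underlying: toip-l-ni-l-d
1. e, i -> 0 / V _: fires at position(s) 3: toplnild
2. f -> v, s -> z / V _ V: no change
3. d -> t, z -> s / _ #: fires at position(s) 8: toplnilt
4. f -> v, p -> b, s -> z, t -> d / _ Z: no change
surface: toplnilt

cell RANK=ne, GRD=ma, VEL=ta, ASPECT=gu:
underlying: toip-l-g-ug-e
1. e, i -> 0 / V _: fires at position(s) 3: toplguge
2. f -> v, s -> z / V _ V: no change
3. d -> t, z -> s / _ #: no change
4. f -> v, p -> b, s -> z, t -> d / _ Z: no change
surface: toplguge

cell RANK=ma, GRD=ma, VEL=ta, ASPECT=ne:
underlying: toip-pa-ni-ug-e
1. e, i -> 0 / V _: fires at position(s) 3: toppaniuge
2. f -> v, s -> z / V _ V: no change
3. d -> t, z -> s / _ #: no change
4. f -> v, p -> b, s -> z, t -> d / _ Z: no change
surface: toppaniuge

cell RANK=ne, GRD=ki, VEL=ta, ASPECT=ki:
underlying: toip-kof-g-o-e
1. e, i -> 0 / V _: fires at position(s) 3, 10: topkofgo
2. f -> v, s -> z / V _ V: no change
3. d -> t, z -> s / _ #: no change
4. f -> v, p -> b, s -> z, t -> d / _ Z: fires at position(s) 6: topkovgo
surface: topkovgo

cell RANK=zo, GRD=ki, VEL=ta, ASPECT=ne:
underlying: toip-pa-sk-o-e
1. e, i -> 0 / V _: fires at position(s) 3, 10: toppasko
2. f -> v, s -> z / V _ V: no change
3. d -> t, z -> s / _ #: no change
4. f -> v, p -> b, s -> z, t -> d / _ Z: no change
surface: toppasko


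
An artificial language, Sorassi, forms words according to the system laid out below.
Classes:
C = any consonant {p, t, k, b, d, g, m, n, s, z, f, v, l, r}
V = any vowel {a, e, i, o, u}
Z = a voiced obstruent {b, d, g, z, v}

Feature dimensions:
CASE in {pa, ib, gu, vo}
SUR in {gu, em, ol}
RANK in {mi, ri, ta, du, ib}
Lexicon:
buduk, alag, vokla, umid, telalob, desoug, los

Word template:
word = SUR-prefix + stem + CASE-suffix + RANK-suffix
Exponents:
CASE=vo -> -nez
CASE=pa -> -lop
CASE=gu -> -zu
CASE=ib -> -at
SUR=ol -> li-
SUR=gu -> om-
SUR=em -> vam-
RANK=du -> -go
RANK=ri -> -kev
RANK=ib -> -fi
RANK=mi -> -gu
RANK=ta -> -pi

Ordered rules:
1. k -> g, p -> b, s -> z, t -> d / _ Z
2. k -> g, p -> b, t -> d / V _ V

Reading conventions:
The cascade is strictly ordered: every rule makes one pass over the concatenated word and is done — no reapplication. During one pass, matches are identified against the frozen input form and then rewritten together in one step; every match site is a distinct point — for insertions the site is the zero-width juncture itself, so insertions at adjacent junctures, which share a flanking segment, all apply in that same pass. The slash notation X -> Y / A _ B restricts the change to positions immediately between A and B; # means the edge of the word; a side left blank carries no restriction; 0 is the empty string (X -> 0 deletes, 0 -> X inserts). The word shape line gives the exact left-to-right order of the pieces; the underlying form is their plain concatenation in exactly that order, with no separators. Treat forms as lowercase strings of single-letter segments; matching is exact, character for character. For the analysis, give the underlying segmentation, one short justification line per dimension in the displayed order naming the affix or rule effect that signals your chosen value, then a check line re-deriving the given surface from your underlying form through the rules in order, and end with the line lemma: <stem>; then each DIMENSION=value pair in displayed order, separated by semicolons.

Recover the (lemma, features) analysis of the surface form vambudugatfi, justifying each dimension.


underlying: vam-buduk-at-fi
CASE=ib - signalled by the affix -at
SUR=em - signalled by the affix vam-
RANK=ib - signalled by the affix -fi
check: vambudukatfi -> vambudukatfi -> vambudugatfi
lemma: buduk; CASE=ib; SUR=em; RANK=ib


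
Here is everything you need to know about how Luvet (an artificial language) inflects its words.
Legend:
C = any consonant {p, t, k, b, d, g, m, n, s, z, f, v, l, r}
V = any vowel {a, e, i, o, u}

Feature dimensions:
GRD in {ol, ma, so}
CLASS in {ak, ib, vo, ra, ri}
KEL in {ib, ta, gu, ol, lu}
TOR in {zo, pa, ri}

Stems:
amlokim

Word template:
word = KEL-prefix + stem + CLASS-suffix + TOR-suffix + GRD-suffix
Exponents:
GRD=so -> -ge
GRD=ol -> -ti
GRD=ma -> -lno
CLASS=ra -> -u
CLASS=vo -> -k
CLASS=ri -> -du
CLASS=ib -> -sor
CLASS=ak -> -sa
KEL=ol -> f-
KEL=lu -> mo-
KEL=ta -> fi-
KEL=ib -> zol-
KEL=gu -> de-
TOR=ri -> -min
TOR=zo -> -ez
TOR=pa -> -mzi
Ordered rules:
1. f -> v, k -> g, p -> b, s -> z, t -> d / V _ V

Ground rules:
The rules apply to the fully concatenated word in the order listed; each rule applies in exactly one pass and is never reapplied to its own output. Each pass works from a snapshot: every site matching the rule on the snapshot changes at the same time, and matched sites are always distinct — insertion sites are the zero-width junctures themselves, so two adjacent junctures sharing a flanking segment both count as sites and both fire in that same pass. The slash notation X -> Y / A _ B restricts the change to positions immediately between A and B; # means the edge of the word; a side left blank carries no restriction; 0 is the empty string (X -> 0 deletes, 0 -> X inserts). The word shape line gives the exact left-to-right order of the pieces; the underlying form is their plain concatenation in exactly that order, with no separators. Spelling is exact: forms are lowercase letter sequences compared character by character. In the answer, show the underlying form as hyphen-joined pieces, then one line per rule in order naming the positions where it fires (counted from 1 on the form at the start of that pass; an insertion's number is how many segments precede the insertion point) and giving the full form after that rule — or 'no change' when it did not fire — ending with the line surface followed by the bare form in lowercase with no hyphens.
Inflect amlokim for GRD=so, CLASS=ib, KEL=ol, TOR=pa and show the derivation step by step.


underlying: f-amlokim-sor-mzi-ge
1. f -> v, k -> g, p -> b, s -> z, t -> d / V _ V: fires at position(s) 6: famlogimsormzige
surface: famlogimsormzige


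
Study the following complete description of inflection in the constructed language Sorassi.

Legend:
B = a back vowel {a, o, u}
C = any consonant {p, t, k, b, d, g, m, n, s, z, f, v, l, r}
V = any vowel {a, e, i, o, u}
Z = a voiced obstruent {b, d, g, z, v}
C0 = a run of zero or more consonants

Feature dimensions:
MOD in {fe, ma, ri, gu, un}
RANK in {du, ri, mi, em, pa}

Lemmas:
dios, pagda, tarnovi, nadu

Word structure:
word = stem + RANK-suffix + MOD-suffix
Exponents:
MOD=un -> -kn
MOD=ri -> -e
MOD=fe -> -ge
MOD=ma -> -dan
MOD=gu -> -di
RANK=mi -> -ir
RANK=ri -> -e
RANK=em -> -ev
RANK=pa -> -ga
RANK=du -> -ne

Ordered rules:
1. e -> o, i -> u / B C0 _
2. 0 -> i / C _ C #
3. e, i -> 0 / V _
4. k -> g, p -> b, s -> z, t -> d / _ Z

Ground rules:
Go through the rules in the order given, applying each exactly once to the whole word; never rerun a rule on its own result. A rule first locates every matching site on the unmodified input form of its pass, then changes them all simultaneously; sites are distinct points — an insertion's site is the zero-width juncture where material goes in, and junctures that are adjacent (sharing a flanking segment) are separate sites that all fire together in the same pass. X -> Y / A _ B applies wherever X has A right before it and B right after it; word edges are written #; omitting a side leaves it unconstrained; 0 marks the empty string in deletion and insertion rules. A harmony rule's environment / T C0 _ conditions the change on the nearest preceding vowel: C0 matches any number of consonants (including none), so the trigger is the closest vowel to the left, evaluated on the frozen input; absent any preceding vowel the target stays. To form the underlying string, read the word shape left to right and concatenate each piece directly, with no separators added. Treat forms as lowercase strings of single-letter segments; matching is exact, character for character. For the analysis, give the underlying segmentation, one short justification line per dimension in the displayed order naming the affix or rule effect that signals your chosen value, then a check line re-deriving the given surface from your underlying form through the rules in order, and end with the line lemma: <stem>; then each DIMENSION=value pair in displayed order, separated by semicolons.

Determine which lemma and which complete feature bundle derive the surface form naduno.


underlying: nadu-ne-e
MOD=ri - signalled by the affix -e
RANK=du - signalled by the affix -ne
check: nadunee -> nadunoe -> nadunoe -> naduno -> naduno
lemma: nadu; MOD=ri; RANK=du


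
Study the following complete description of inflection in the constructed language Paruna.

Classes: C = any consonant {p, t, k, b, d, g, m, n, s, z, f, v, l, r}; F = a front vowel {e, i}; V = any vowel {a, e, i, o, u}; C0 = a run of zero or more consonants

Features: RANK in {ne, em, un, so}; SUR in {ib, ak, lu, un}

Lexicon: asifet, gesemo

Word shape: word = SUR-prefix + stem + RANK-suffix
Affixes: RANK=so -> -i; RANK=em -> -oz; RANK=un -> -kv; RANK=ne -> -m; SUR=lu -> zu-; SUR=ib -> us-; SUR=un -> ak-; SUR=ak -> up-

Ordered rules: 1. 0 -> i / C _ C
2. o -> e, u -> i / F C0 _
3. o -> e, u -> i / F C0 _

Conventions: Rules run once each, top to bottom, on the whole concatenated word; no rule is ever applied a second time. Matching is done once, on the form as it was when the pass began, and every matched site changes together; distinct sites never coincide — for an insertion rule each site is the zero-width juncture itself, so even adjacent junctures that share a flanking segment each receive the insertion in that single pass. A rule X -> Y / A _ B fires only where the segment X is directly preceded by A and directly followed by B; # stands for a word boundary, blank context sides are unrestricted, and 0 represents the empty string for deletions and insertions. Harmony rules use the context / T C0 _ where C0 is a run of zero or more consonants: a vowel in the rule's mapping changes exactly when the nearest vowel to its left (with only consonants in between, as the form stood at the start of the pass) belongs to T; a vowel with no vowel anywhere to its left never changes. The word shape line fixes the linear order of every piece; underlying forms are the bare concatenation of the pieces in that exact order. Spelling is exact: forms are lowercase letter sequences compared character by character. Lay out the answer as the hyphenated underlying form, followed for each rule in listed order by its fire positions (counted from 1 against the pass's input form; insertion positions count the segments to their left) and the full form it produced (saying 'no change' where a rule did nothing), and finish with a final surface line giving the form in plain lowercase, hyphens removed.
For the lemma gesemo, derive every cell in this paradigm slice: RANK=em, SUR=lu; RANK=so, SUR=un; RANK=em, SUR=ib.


cell RANK=em, SUR=lu:
underlying: zu-gesemo-oz
1. 0 -> i / C _ C: no change
2. o -> e, u -> i / F C0 _: fires at position(s) 8: zugesemeoz
3. o -> e, u -> i / F C0 _: fires at position(s) 9: zugesemeez
surface: zugesemeez

cell RANK=so, SUR=un:
underlying: ak-gesemo-i
1. 0 -> i / C _ C: inserts after position(s) 2: akigesemoi
2. o -> e, u -> i / F C0 _: fires at position(s) 9: akigesemei
3. o -> e, u -> i / F C0 _: no change
surface: akigesemei

cell RANK=em, SUR=ib:
underlying: us-gesemo-oz
1. 0 -> i / C _ C: inserts after position(s) 2: usigesemooz
2. o -> e, u -> i / F C0 _: fires at position(s) 9: usigesemeoz
3. o -> e, u -> i / F C0 _: fires at position(s) 10: usigesemeez
surface: usigesemeez


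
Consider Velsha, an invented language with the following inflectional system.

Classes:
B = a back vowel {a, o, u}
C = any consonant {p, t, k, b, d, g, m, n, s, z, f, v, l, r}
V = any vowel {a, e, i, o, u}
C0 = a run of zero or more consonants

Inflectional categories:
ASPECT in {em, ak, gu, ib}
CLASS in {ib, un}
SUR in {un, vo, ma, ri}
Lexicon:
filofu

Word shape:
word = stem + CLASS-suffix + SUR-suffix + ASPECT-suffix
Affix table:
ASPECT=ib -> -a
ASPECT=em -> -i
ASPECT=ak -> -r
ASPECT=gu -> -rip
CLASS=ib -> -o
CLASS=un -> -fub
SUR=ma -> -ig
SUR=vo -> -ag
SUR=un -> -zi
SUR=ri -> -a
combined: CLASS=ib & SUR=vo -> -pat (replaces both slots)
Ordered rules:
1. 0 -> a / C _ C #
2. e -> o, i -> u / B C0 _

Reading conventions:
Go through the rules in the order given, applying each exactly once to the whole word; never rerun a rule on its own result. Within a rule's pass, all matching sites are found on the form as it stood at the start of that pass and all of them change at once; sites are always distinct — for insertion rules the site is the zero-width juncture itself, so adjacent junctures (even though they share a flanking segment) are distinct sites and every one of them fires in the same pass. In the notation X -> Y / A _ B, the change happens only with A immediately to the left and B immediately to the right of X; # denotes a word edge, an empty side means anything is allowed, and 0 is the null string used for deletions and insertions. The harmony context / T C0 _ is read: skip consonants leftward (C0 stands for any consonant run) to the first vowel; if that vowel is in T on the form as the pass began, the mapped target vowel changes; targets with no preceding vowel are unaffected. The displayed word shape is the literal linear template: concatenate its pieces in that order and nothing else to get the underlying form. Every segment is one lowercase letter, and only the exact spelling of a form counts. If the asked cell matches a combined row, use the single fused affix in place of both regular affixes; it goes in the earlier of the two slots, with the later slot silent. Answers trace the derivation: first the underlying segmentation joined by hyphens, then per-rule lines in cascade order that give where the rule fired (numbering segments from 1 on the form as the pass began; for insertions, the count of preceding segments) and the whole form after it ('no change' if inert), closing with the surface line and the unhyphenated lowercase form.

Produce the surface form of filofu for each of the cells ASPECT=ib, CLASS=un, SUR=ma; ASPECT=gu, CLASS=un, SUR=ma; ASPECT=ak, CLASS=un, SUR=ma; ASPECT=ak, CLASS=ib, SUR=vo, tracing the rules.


cell ASPECT=ib, CLASS=un, SUR=ma:
underlying: filofu-fub-ig-a
1. 0 -> a / C _ C #: no change
2. e -> o, i -> u / B C0 _: fires at position(s) 10: filofufubuga
surface: filofufubuga

cell ASPECT=gu, CLASS=un, SUR=ma:
underlying: filofu-fub-ig-rip
1. 0 -> a / C _ C #: no change
2. e -> o, i -> u / B C0 _: fires at position(s) 10: filofufubugrip
surface: filofufubugrip

cell ASPECT=ak, CLASS=un, SUR=ma:
underlying: filofu-fub-ig-r
1. 0 -> a / C _ C #: inserts after position(s) 11: filofufubigar
2. e -> o, i -> u / B C0 _: fires at position(s) 10: filofufubugar
surface: filofufubugar

cell ASPECT=ak, CLASS=ib, SUR=vo:
underlying: filofu-pat-r
1. 0 -> a / C _ C #: inserts after position(s) 9: filofupatar
2. e -> o, i -> u / B C0 _: no change
surface: filofupatar


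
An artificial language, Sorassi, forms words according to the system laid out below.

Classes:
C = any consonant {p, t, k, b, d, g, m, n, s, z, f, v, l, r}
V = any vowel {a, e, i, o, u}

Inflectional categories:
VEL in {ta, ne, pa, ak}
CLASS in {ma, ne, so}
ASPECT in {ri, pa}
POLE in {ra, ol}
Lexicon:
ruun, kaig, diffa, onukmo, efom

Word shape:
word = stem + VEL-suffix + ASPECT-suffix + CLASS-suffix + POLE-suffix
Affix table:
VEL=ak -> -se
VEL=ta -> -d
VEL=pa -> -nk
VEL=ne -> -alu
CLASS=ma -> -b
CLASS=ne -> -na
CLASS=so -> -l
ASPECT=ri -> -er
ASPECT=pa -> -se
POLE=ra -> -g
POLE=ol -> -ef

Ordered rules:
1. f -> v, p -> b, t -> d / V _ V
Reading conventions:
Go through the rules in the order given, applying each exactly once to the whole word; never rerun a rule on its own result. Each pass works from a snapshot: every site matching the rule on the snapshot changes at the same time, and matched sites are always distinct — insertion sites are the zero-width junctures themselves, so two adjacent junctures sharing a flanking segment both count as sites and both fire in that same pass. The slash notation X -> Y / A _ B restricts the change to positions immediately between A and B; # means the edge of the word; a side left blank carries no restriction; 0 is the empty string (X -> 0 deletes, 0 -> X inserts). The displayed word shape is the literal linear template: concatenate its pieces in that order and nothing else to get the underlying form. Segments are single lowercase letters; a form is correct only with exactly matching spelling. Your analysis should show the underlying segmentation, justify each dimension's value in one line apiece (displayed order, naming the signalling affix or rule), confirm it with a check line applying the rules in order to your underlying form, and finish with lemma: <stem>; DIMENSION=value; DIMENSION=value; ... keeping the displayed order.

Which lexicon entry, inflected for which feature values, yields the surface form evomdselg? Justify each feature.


underlying: efom-d-se-l-g
VEL=ta - signalled by the affix -d
CLASS=so - signalled by the affix -l
ASPECT=pa - signalled by the affix -se
POLE=ra - signalled by the affix -g
check: efomdselg -> evomdselg
lemma: efom; VEL=ta; CLASS=so; ASPECT=pa; POLE=ra


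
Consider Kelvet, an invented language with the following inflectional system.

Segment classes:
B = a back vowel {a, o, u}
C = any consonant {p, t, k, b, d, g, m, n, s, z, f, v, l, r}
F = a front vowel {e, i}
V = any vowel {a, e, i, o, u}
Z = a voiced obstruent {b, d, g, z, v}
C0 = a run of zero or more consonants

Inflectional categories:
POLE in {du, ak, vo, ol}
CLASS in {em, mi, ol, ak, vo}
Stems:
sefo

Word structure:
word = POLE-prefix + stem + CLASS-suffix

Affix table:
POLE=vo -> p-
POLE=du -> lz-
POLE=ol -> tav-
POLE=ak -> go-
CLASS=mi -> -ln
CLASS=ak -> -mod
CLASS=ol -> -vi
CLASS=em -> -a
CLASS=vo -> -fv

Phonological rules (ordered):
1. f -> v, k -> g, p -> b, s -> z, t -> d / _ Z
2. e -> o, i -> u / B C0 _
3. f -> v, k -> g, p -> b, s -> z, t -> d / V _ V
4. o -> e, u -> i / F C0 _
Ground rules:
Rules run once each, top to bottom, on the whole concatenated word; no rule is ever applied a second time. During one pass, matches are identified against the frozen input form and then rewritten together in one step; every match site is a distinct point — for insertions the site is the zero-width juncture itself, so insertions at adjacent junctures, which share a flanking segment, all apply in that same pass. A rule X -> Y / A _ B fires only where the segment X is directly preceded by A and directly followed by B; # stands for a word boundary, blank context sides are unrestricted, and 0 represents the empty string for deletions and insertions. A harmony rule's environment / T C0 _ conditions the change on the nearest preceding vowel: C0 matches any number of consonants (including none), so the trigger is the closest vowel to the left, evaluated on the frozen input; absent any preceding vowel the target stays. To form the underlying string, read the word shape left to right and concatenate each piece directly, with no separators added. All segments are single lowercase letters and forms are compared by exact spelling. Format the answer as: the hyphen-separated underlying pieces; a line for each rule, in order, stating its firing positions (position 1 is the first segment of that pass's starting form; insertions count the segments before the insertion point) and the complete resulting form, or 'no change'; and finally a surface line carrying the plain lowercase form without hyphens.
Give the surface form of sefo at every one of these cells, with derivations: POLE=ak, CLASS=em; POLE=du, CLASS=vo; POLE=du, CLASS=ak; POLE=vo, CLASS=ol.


cell POLE=ak, CLASS=em:
underlying: go-sefo-a
1. f -> v, k -> g, p -> b, s -> z, t -> d / _ Z: no change
2. e -> o, i -> u / B C0 _: fires at position(s) 4: gosofoa
3. f -> v, k -> g, p -> b, s -> z, t -> d / V _ V: fires at position(s) 3, 5: gozovoa
4. o -> e, u -> i / F C0 _: no change
surface: gozovoa

cell POLE=du, CLASS=vo:
underlying: lz-sefo-fv
1. f -> v, k -> g, p -> b, s -> z, t -> d / _ Z: fires at position(s) 7: lzsefovv
2. e -> o, i -> u / B C0 _: no change
3. f -> v, k -> g, p -> b, s -> z, t -> d / V _ V: fires at position(s) 5: lzsevovv
4. o -> e, u -> i / F C0 _: fires at position(s) 6: lzsevevv
surface: lzsevevv

cell POLE=du, CLASS=ak:
underlying: lz-sefo-mod
1. f -> v, k -> g, p -> b, s -> z, t -> d / _ Z: no change
2. e -> o, i -> u / B C0 _: no change
3. f -> v, k -> g, p -> b, s -> z, t -> d / V _ V: fires at position(s) 5: lzsevomod
4. o -> e, u -> i / F C0 _: fires at position(s) 6: lzsevemod
surface: lzsevemod

cell POLE=vo, CLASS=ol:
underlying: p-sefo-vi
1. f -> v, k -> g, p -> b, s -> z, t -> d / _ Z: no change
2. e -> o, i -> u / B C0 _: fires at position(s) 7: psefovu
3. f -> v, k -> g, p -> b, s -> z, t -> d / V _ V: fires at position(s) 4: psevovu
4. o -> e, u -> i / F C0 _: fires at position(s) 5: psevevu
surface: psevevu
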